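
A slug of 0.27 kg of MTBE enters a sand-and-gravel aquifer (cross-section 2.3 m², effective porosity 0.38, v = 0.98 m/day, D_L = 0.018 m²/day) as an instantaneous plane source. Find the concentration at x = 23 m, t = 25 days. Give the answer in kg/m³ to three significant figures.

0.0372 kg/m³

For an instantaneous plane source, C(x,t) = M/(n_e·A·√(4πDt)) · exp(−(x−vt)²/(4Dt)), with n_e·A the pore (flow) area.
Plume center vt = 0.98 × 25 = 24.5 m, so the well at 23 m is 1.5 m upgradient of the peak.
√(4πDt) = 2.378 m, giving peak height M/(n_e·A·√(4πDt)) = 0.27/(0.38 × 2.3 × 2.378) = 0.1299 kg/m³.
(x−vt)²/(4Dt) = (-1.5)²/(4 × 0.018 × 25) = 1.250; exp(−1.250) = 0.2865.
C = 0.1299 × 0.2865 = 0.0372 kg/m³.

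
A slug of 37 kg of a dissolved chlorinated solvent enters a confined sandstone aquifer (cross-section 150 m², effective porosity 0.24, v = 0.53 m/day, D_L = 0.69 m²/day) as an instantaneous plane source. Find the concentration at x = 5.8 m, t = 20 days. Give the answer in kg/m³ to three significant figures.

0.0514 kg/m³

For an instantaneous plane source, C(x,t) = M/(n_e·A·√(4πDt)) · exp(−(x−vt)²/(4Dt)), with n_e·A the pore (flow) area.
Plume center vt = 0.53 × 20 = 10.6 m, so the well at 5.8 m is 4.8 m upgradient of the peak.
√(4πDt) = 13.17 m, giving peak height M/(n_e·A·√(4πDt)) = 37/(0.24 × 150 × 13.17) = 0.07804 kg/m³.
(x−vt)²/(4Dt) = (-4.8)²/(4 × 0.69 × 20) = 0.4174; exp(−0.4174) = 0.6588.
C = 0.07804 × 0.6588 = 0.0514 kg/m³.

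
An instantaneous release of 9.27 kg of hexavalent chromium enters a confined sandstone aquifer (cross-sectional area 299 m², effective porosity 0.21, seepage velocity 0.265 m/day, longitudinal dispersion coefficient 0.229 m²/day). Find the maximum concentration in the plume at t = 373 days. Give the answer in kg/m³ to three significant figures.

0.00451 kg/m³

The peak of an instantaneous 1D plume sits at x = vt; there the Gaussian factor is 1 and C_max = M/(n_e·A·√(4πDt)), where n_e·A is the pore area the mass is dissolved in.
√(4πDt) = √(4π × 0.229 × 373) = 32.76 m, so C_max = 9.27/(0.21 × 299 × 32.76) = 0.00451 kg/m³.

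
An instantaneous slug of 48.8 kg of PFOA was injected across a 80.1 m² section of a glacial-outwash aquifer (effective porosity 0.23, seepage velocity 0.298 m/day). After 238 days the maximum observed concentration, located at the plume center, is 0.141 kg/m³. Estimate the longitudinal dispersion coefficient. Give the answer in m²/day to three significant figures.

0.118 m²/day

At the plume center C_max = M/(n_e·A·√(4πDt)), so D = M²/(4πt·(n_e·A·C_max)²).
n_e·A·C_max = 0.23 × 80.1 × 0.141 = 2.598 kg/m.
D = 48.8²/(4π × 238 × 2.598²) = 0.118 m²/day.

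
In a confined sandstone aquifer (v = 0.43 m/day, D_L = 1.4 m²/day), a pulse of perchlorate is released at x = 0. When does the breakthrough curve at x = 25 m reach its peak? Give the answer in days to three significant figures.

For the 1D instantaneous-source solution, setting ∂C/∂t = 0 at fixed x gives v²t² + 2Dt − x² = 0, so t = (√(D² + v²x²) − D)/v².
√(D² + v²x²) = √(1.4² + 0.43² × 25²) = 10.84; v² = 0.1849.
t = (10.84 − 1.4)/0.1849 = 51.1 days (vs. the pure-advection estimate x/v = 58.1 d).

51.1 days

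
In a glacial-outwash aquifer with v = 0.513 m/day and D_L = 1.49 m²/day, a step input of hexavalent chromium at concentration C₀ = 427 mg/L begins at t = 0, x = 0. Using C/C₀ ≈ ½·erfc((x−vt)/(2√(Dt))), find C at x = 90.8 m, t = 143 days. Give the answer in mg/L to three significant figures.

For a continuous step input, C/C₀ ≈ ½·erfc((x−vt)/(2√(Dt))).
vt = 0.513 × 143 = 73.359 m and 2√(Dt) = 2√(1.49 × 143) = 29.19 m.
Argument (x−vt)/(2√(Dt)) = (90.8 − 73.359)/29.19 = 0.5975; ½·erfc(0.5975) = 0.1991.
C = 427 × 0.1991 = 85.0 mg/L.

85.0 mg/L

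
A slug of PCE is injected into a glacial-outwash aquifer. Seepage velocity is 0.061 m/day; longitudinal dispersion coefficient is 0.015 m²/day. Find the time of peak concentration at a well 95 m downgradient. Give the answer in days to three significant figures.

1550 days

For the 1D instantaneous-source solution, setting ∂C/∂t = 0 at fixed x gives v²t² + 2Dt − x² = 0, so t = (√(D² + v²x²) − D)/v².
√(D² + v²x²) = √(0.015² + 0.061² × 95²) = 5.795; v² = 0.003721.
t = (5.795 − 0.015)/0.003721 = 1550 days (vs. the pure-advection estimate x/v = 1560 d).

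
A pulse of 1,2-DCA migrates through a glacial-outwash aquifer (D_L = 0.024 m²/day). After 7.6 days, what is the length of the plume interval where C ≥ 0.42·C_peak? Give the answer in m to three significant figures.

1.59 m

The plume is Gaussian with σ = √(2Dt) = √(2 × 0.024 × 7.6) = 0.6040 m.
C/C_peak = exp(−Δx²/(2σ²)) = 0.42 ⇒ Δx = σ·√(−2 ln 0.42) = 0.6040 × 1.317 = 0.7955 m.
Width = 2Δx = 1.59 m.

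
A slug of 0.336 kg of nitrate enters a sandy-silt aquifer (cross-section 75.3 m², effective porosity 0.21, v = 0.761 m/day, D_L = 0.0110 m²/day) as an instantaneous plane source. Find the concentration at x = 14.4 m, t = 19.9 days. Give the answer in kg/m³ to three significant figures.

For an instantaneous plane source, C(x,t) = M/(n_e·A·√(4πDt)) · exp(−(x−vt)²/(4Dt)), with n_e·A the pore (flow) area.
Plume center vt = 0.761 × 19.9 = 15.1439 m, so the well at 14.4 m is 0.7439 m upgradient of the peak.
√(4πDt) = 1.659 m, giving peak height M/(n_e·A·√(4πDt)) = 0.336/(0.21 × 75.3 × 1.659) = 0.01281 kg/m³.
(x−vt)²/(4Dt) = (-0.7439)²/(4 × 0.0110 × 19.9) = 0.6320; exp(−0.6320) = 0.5315.
C = 0.01281 × 0.5315 = 0.00681 kg/m³.

0.00681 kg/m³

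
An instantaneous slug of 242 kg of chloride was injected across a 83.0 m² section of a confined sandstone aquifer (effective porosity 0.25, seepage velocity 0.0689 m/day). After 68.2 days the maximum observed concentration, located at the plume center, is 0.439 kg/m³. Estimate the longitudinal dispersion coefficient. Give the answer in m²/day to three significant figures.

0.824 m²/day

At the plume center C_max = M/(n_e·A·√(4πDt)), so D = M²/(4πt·(n_e·A·C_max)²).
n_e·A·C_max = 0.25 × 83.0 × 0.439 = 9.109 kg/m.
D = 242²/(4π × 68.2 × 9.109²) = 0.824 m²/day.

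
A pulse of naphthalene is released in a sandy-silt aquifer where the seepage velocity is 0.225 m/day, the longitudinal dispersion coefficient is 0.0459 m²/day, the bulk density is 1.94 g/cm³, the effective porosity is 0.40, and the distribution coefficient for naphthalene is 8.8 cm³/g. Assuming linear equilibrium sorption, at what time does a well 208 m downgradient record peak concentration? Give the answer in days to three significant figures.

Retardation factor R = 1 + ρ_b·K_d/n = 1 + 1.94 × 8.8/0.40 = 43.68.
Sorption retards both mechanisms: v_R = v/R = 0.005151 m/day, D_R = D/R = 0.001051 m²/day.
Peak time from v_R²t² + 2D_R t − x² = 0: t = (√(D_R² + v_R²x²) − D_R)/v_R².
√(D_R² + v_R²x²) = √(0.001051² + 0.005151² × 208²) = 1.071; v_R² = 2.653e-05.
t = (1.071 − 0.001051)/2.653e-05 = 40300 days.

40300 days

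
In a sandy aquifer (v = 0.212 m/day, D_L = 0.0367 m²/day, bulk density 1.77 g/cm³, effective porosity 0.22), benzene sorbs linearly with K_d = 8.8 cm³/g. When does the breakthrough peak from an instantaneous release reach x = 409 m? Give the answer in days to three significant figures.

138000 days

Retardation factor R = 1 + ρ_b·K_d/n = 1 + 1.77 × 8.8/0.22 = 71.80.
Sorption retards both mechanisms: v_R = v/R = 0.002953 m/day, D_R = D/R = 0.0005111 m²/day.
Peak time from v_R²t² + 2D_R t − x² = 0: t = (√(D_R² + v_R²x²) − D_R)/v_R².
√(D_R² + v_R²x²) = √(0.0005111² + 0.002953² × 409²) = 1.208; v_R² = 8.720e-06.
t = (1.208 − 0.0005111)/8.720e-06 = 138000 days.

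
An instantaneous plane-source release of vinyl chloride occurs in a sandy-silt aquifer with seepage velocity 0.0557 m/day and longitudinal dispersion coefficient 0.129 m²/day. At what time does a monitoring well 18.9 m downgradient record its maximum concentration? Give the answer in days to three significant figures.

For the 1D instantaneous-source solution, setting ∂C/∂t = 0 at fixed x gives v²t² + 2Dt − x² = 0, so t = (√(D² + v²x²) − D)/v².
√(D² + v²x²) = √(0.129² + 0.0557² × 18.9²) = 1.061; v² = 0.00310249.
t = (1.061 − 0.129)/0.00310249 = 300 days (vs. the pure-advection estimate x/v = 339 d).

300 days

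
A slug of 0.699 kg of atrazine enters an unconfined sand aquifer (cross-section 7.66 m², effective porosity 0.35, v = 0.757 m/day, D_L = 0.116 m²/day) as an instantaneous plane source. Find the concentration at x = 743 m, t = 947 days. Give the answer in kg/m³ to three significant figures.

0.00149 kg/m³

For an instantaneous plane source, C(x,t) = M/(n_e·A·√(4πDt)) · exp(−(x−vt)²/(4Dt)), with n_e·A the pore (flow) area.
Plume center vt = 0.757 × 947 = 716.879 m, so the well at 743 m is 26.121 m downgradient of the peak.
√(4πDt) = 37.15 m, giving peak height M/(n_e·A·√(4πDt)) = 0.699/(0.35 × 7.66 × 37.15) = 0.007018 kg/m³.
(x−vt)²/(4Dt) = (26.121)²/(4 × 0.116 × 947) = 1.553; exp(−1.553) = 0.2116.
C = 0.007018 × 0.2116 = 0.00149 kg/m³.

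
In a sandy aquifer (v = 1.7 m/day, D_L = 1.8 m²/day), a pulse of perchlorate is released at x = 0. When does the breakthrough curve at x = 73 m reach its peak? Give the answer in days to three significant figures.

42.3 days

For the 1D instantaneous-source solution, setting ∂C/∂t = 0 at fixed x gives v²t² + 2Dt − x² = 0, so t = (√(D² + v²x²) − D)/v².
√(D² + v²x²) = √(1.8² + 1.7² × 73²) = 124.1; v² = 2.89.
t = (124.1 − 1.8)/2.89 = 42.3 days (vs. the pure-advection estimate x/v = 42.9 d).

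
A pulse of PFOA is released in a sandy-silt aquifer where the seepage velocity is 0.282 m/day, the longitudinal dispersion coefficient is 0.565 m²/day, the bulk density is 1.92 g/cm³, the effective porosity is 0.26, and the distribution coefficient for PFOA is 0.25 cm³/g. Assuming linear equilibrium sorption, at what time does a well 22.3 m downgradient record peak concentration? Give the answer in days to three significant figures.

206 days

Retardation factor R = 1 + ρ_b·K_d/n = 1 + 1.92 × 0.25/0.26 = 2.846.
Sorption retards both mechanisms: v_R = v/R = 0.09909 m/day, D_R = D/R = 0.1985 m²/day.
Peak time from v_R²t² + 2D_R t − x² = 0: t = (√(D_R² + v_R²x²) − D_R)/v_R².
√(D_R² + v_R²x²) = √(0.1985² + 0.09909² × 22.3²) = 2.219; v_R² = 0.009819.
t = (2.219 − 0.1985)/0.009819 = 206 days.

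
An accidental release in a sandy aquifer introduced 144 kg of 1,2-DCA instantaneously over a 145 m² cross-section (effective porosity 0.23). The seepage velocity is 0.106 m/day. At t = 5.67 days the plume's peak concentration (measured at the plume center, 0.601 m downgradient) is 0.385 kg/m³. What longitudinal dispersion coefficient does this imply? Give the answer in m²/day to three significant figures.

1.77 m²/day

At the plume center C_max = M/(n_e·A·√(4πDt)), so D = M²/(4πt·(n_e·A·C_max)²).
n_e·A·C_max = 0.23 × 145 × 0.385 = 12.84 kg/m.
D = 144²/(4π × 5.67 × 12.84²) = 1.77 m²/day.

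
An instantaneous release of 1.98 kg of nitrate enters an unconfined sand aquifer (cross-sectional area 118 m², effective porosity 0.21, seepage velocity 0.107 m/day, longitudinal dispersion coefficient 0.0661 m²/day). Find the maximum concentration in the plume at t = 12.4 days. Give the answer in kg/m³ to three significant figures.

0.0249 kg/m³

The peak of an instantaneous 1D plume sits at x = vt; there the Gaussian factor is 1 and C_max = M/(n_e·A·√(4πDt)), where n_e·A is the pore area the mass is dissolved in.
√(4πDt) = √(4π × 0.0661 × 12.4) = 3.209 m, so C_max = 1.98/(0.21 × 118 × 3.209) = 0.0249 kg/m³.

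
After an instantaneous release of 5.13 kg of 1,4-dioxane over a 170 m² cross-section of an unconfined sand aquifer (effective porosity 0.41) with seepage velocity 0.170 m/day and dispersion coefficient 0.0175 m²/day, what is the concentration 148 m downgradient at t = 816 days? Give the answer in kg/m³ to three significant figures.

0.00122 kg/m³

For an instantaneous plane source, C(x,t) = M/(n_e·A·√(4πDt)) · exp(−(x−vt)²/(4Dt)), with n_e·A the pore (flow) area.
Plume center vt = 0.170 × 816 = 138.72 m, so the well at 148 m is 9.28 m downgradient of the peak.
√(4πDt) = 13.40 m, giving peak height M/(n_e·A·√(4πDt)) = 5.13/(0.41 × 170 × 13.40) = 0.005493 kg/m³.
(x−vt)²/(4Dt) = (9.28)²/(4 × 0.0175 × 816) = 1.508; exp(−1.508) = 0.2214.
C = 0.005493 × 0.2214 = 0.00122 kg/m³.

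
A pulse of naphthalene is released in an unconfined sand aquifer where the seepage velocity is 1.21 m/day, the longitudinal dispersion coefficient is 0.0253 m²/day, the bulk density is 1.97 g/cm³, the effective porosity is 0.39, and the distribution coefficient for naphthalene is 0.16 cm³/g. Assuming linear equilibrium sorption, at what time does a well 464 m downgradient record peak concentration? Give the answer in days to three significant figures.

Retardation factor R = 1 + ρ_b·K_d/n = 1 + 1.97 × 0.16/0.39 = 1.808.
Sorption retards both mechanisms: v_R = v/R = 0.6692 m/day, D_R = D/R = 0.01399 m²/day.
Peak time from v_R²t² + 2D_R t − x² = 0: t = (√(D_R² + v_R²x²) − D_R)/v_R².
√(D_R² + v_R²x²) = √(0.01399² + 0.6692² × 464²) = 310.5; v_R² = 0.4478.
t = (310.5 − 0.01399)/0.4478 = 693 days.

693 days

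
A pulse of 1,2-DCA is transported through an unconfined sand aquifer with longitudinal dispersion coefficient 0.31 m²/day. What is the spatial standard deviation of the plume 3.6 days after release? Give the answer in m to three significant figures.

1.49 m

Dispersive spreading gives a Gaussian with σ² = 2Dt; advection only shifts the center.
σ = √(2 × 0.31 × 3.6) = 1.49 m.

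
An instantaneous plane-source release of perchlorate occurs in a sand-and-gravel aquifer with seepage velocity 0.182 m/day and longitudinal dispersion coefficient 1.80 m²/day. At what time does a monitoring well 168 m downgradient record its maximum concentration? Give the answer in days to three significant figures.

For the 1D instantaneous-source solution, setting ∂C/∂t = 0 at fixed x gives v²t² + 2Dt − x² = 0, so t = (√(D² + v²x²) − D)/v².
√(D² + v²x²) = √(1.80² + 0.182² × 168²) = 30.63; v² = 0.033124.
t = (30.63 − 1.80)/0.033124 = 870 days (vs. the pure-advection estimate x/v = 923 d).

870 days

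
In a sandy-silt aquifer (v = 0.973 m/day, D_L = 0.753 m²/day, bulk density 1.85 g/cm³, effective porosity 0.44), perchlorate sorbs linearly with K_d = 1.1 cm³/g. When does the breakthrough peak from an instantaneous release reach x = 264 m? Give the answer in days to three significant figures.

1520 days

Retardation factor R = 1 + ρ_b·K_d/n = 1 + 1.85 × 1.1/0.44 = 5.625.
Sorption retards both mechanisms: v_R = v/R = 0.1730 m/day, D_R = D/R = 0.1339 m²/day.
Peak time from v_R²t² + 2D_R t − x² = 0: t = (√(D_R² + v_R²x²) − D_R)/v_R².
√(D_R² + v_R²x²) = √(0.1339² + 0.1730² × 264²) = 45.67; v_R² = 0.02993.
t = (45.67 − 0.1339)/0.02993 = 1520 days.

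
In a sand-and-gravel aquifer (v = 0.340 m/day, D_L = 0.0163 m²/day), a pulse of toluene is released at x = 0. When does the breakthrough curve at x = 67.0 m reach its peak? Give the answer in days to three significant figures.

For the 1D instantaneous-source solution, setting ∂C/∂t = 0 at fixed x gives v²t² + 2Dt − x² = 0, so t = (√(D² + v²x²) − D)/v².
√(D² + v²x²) = √(0.0163² + 0.340² × 67.0²) = 22.78; v² = 0.1156.
t = (22.78 − 0.0163)/0.1156 = 197 days (vs. the pure-advection estimate x/v = 197 d).

197 days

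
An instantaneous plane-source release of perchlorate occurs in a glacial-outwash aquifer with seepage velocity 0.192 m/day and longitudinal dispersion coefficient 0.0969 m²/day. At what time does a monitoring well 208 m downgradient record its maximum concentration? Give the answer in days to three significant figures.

1080 days

For the 1D instantaneous-source solution, setting ∂C/∂t = 0 at fixed x gives v²t² + 2Dt − x² = 0, so t = (√(D² + v²x²) − D)/v².
√(D² + v²x²) = √(0.0969² + 0.192² × 208²) = 39.94; v² = 0.036864.
t = (39.94 − 0.0969)/0.036864 = 1080 days (vs. the pure-advection estimate x/v = 1080 d).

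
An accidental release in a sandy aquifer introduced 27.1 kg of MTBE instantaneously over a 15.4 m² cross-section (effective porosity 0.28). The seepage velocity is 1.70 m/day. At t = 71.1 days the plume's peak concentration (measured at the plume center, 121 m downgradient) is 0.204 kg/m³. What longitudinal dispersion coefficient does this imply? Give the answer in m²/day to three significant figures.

1.06 m²/day

At the plume center C_max = M/(n_e·A·√(4πDt)), so D = M²/(4πt·(n_e·A·C_max)²).
n_e·A·C_max = 0.28 × 15.4 × 0.204 = 0.8796 kg/m.
D = 27.1²/(4π × 71.1 × 0.8796²) = 1.06 m²/day.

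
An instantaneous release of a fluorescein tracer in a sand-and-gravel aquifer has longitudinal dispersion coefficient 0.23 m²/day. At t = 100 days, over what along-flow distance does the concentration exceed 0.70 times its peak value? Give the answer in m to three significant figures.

11.5 m

The plume is Gaussian with σ = √(2Dt) = √(2 × 0.23 × 100) = 6.782 m.
C/C_peak = exp(−Δx²/(2σ²)) = 0.70 ⇒ Δx = σ·√(−2 ln 0.70) = 6.782 × 0.8446 = 5.728 m.
Width = 2Δx = 11.5 m.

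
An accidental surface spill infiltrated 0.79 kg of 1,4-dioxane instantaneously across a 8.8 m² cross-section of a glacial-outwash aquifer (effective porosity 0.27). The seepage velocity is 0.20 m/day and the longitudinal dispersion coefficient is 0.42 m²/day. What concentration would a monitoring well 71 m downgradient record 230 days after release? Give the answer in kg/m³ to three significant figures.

For an instantaneous plane source, C(x,t) = M/(n_e·A·√(4πDt)) · exp(−(x−vt)²/(4Dt)), with n_e·A the pore (flow) area.
Plume center vt = 0.20 × 230 = 46 m, so the well at 71 m is 25 m downgradient of the peak.
√(4πDt) = 34.84 m, giving peak height M/(n_e·A·√(4πDt)) = 0.79/(0.27 × 8.8 × 34.84) = 0.009543 kg/m³.
(x−vt)²/(4Dt) = (25)²/(4 × 0.42 × 230) = 1.617; exp(−1.617) = 0.1985.
C = 0.009543 × 0.1985 = 0.00189 kg/m³.

0.00189 kg/m³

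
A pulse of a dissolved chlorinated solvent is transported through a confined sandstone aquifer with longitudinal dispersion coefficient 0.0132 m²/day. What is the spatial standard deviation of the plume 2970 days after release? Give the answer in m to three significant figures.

8.85 m

Dispersive spreading gives a Gaussian with σ² = 2Dt; advection only shifts the center.
σ = √(2 × 0.0132 × 2970) = 8.85 m.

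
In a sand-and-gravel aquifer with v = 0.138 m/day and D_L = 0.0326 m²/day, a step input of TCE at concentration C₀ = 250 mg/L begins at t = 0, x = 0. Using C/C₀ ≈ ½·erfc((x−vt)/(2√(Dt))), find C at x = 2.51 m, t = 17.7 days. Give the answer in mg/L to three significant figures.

119 mg/L

For a continuous step input, C/C₀ ≈ ½·erfc((x−vt)/(2√(Dt))).
vt = 0.138 × 17.7 = 2.4426 m and 2√(Dt) = 2√(0.0326 × 17.7) = 1.519 m.
Argument (x−vt)/(2√(Dt)) = (2.51 − 2.4426)/1.519 = 0.04437; ½·erfc(0.04437) = 0.4750.
C = 250 × 0.4750 = 119 mg/L.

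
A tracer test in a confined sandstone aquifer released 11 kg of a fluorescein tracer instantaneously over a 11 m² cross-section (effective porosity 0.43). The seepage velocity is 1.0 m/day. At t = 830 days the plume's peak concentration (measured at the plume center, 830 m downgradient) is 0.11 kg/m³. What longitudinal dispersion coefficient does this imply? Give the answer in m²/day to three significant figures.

At the plume center C_max = M/(n_e·A·√(4πDt)), so D = M²/(4πt·(n_e·A·C_max)²).
n_e·A·C_max = 0.43 × 11 × 0.11 = 0.5203 kg/m.
D = 11²/(4π × 830 × 0.5203²) = 0.0429 m²/day.

0.0429 m²/day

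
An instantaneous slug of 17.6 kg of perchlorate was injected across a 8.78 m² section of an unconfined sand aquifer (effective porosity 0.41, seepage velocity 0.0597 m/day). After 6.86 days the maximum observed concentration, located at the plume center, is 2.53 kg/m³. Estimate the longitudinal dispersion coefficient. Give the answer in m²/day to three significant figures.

At the plume center C_max = M/(n_e·A·√(4πDt)), so D = M²/(4πt·(n_e·A·C_max)²).
n_e·A·C_max = 0.41 × 8.78 × 2.53 = 9.107 kg/m.
D = 17.6²/(4π × 6.86 × 9.107²) = 0.0433 m²/day.

0.0433 m²/day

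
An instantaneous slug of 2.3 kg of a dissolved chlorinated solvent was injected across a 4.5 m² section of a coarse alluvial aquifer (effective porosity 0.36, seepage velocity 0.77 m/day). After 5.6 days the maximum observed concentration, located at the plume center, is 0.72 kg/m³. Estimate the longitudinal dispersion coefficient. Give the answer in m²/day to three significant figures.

At the plume center C_max = M/(n_e·A·√(4πDt)), so D = M²/(4πt·(n_e·A·C_max)²).
n_e·A·C_max = 0.36 × 4.5 × 0.72 = 1.166 kg/m.
D = 2.3²/(4π × 5.6 × 1.166²) = 0.0553 m²/day.

0.0553 m²/day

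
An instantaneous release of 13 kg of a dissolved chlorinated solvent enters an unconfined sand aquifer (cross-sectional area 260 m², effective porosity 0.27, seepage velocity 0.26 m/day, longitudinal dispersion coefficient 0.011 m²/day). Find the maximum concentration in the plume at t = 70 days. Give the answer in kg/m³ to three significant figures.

0.0595 kg/m³

The peak of an instantaneous 1D plume sits at x = vt; there the Gaussian factor is 1 and C_max = M/(n_e·A·√(4πDt)), where n_e·A is the pore area the mass is dissolved in.
√(4πDt) = √(4π × 0.011 × 70) = 3.111 m, so C_max = 13/(0.27 × 260 × 3.111) = 0.0595 kg/m³.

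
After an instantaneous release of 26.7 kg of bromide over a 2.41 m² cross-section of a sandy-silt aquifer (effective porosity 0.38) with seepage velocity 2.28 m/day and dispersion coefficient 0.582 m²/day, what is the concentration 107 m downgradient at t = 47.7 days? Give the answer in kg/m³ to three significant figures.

For an instantaneous plane source, C(x,t) = M/(n_e·A·√(4πDt)) · exp(−(x−vt)²/(4Dt)), with n_e·A the pore (flow) area.
Plume center vt = 2.28 × 47.7 = 108.756 m, so the well at 107 m is 1.756 m upgradient of the peak.
√(4πDt) = 18.68 m, giving peak height M/(n_e·A·√(4πDt)) = 26.7/(0.38 × 2.41 × 18.68) = 1.561 kg/m³.
(x−vt)²/(4Dt) = (-1.756)²/(4 × 0.582 × 47.7) = 0.02777; exp(−0.02777) = 0.9726.
C = 1.561 × 0.9726 = 1.52 kg/m³.

1.52 kg/m³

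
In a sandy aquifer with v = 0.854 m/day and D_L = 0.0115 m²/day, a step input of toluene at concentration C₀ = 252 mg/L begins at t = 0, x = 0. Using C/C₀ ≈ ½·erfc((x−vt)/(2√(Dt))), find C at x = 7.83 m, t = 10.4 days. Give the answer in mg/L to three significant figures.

248 mg/L

For a continuous step input, C/C₀ ≈ ½·erfc((x−vt)/(2√(Dt))).
vt = 0.854 × 10.4 = 8.8816 m and 2√(Dt) = 2√(0.0115 × 10.4) = 0.6917 m.
Argument (x−vt)/(2√(Dt)) = (7.83 − 8.8816)/0.6917 = -1.520; ½·erfc(-1.520) = 0.9842.
C = 252 × 0.9842 = 248 mg/L.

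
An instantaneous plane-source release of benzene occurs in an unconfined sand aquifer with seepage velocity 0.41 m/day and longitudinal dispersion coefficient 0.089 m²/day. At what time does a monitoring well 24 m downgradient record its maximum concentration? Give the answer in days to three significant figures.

58.0 days

For the 1D instantaneous-source solution, setting ∂C/∂t = 0 at fixed x gives v²t² + 2Dt − x² = 0, so t = (√(D² + v²x²) − D)/v².
√(D² + v²x²) = √(0.089² + 0.41² × 24²) = 9.840; v² = 0.1681.
t = (9.840 − 0.089)/0.1681 = 58.0 days (vs. the pure-advection estimate x/v = 58.5 d).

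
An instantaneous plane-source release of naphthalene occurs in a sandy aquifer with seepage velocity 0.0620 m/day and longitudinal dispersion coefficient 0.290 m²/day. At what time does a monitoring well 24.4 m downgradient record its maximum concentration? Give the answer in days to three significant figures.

325 days

For the 1D instantaneous-source solution, setting ∂C/∂t = 0 at fixed x gives v²t² + 2Dt − x² = 0, so t = (√(D² + v²x²) − D)/v².
√(D² + v²x²) = √(0.290² + 0.0620² × 24.4²) = 1.540; v² = 0.003844.
t = (1.540 − 0.290)/0.003844 = 325 days (vs. the pure-advection estimate x/v = 394 d).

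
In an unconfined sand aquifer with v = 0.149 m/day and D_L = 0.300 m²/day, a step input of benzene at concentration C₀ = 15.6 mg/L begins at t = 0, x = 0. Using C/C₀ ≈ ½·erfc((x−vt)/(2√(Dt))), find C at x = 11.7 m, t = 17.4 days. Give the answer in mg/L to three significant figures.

For a continuous step input, C/C₀ ≈ ½·erfc((x−vt)/(2√(Dt))).
vt = 0.149 × 17.4 = 2.5926 m and 2√(Dt) = 2√(0.300 × 17.4) = 4.569 m.
Argument (x−vt)/(2√(Dt)) = (11.7 − 2.5926)/4.569 = 1.993; ½·erfc(1.993) = 0.002412.
C = 15.6 × 0.002412 = 0.0376 mg/L.

0.0376 mg/L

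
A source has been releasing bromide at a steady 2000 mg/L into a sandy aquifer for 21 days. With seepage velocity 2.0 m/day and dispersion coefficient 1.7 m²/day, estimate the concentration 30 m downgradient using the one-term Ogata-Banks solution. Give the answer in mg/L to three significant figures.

1840 mg/L

For a continuous step input, C/C₀ ≈ ½·erfc((x−vt)/(2√(Dt))).
vt = 2.0 × 21 = 42 m and 2√(Dt) = 2√(1.7 × 21) = 11.95 m.
Argument (x−vt)/(2√(Dt)) = (30 − 42)/11.95 = -1.004; ½·erfc(-1.004) = 0.9222.
C = 2000 × 0.9222 = 1840 mg/L.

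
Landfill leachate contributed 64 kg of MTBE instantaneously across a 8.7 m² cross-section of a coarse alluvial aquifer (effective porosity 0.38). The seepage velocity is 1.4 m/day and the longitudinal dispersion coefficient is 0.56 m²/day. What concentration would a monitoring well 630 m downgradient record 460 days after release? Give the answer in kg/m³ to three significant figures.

For an instantaneous plane source, C(x,t) = M/(n_e·A·√(4πDt)) · exp(−(x−vt)²/(4Dt)), with n_e·A the pore (flow) area.
Plume center vt = 1.4 × 460 = 644 m, so the well at 630 m is 14 m upgradient of the peak.
√(4πDt) = 56.90 m, giving peak height M/(n_e·A·√(4πDt)) = 64/(0.38 × 8.7 × 56.90) = 0.3402 kg/m³.
(x−vt)²/(4Dt) = (-14)²/(4 × 0.56 × 460) = 0.1902; exp(−0.1902) = 0.8268.
C = 0.3402 × 0.8268 = 0.281 kg/m³.

0.281 kg/m³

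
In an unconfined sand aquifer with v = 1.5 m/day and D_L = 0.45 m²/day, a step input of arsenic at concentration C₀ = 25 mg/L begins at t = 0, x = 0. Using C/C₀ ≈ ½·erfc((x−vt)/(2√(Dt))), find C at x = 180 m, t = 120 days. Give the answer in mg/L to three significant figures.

12.5 mg/L

For a continuous step input, C/C₀ ≈ ½·erfc((x−vt)/(2√(Dt))).
vt = 1.5 × 120 = 180 m and 2√(Dt) = 2√(0.45 × 120) = 14.70 m.
Argument (x−vt)/(2√(Dt)) = (180 − 180)/14.70 = 0; ½·erfc(0) = 0.5000.
C = 25 × 0.5000 = 12.5 mg/L.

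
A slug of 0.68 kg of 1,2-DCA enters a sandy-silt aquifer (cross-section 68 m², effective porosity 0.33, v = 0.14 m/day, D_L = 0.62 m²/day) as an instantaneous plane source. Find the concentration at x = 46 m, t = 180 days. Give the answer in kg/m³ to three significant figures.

0.000307 kg/m³

For an instantaneous plane source, C(x,t) = M/(n_e·A·√(4πDt)) · exp(−(x−vt)²/(4Dt)), with n_e·A the pore (flow) area.
Plume center vt = 0.14 × 180 = 25.2 m, so the well at 46 m is 20.8 m downgradient of the peak.
√(4πDt) = 37.45 m, giving peak height M/(n_e·A·√(4πDt)) = 0.68/(0.33 × 68 × 37.45) = 0.0008092 kg/m³.
(x−vt)²/(4Dt) = (20.8)²/(4 × 0.62 × 180) = 0.9692; exp(−0.9692) = 0.3794.
C = 0.0008092 × 0.3794 = 0.000307 kg/m³.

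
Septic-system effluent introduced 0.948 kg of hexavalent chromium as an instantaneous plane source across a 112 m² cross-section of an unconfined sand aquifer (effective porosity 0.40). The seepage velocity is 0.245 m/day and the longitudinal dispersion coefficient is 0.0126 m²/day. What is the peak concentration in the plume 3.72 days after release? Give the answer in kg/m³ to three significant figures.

0.0276 kg/m³

The peak of an instantaneous 1D plume sits at x = vt; there the Gaussian factor is 1 and C_max = M/(n_e·A·√(4πDt)), where n_e·A is the pore area the mass is dissolved in.
√(4πDt) = √(4π × 0.0126 × 3.72) = 0.7675 m, so C_max = 0.948/(0.40 × 112 × 0.7675) = 0.0276 kg/m³.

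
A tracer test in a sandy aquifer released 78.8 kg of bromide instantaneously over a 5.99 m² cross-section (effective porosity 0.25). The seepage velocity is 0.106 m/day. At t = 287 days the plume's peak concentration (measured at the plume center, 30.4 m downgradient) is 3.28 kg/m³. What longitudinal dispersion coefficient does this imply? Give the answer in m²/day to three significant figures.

At the plume center C_max = M/(n_e·A·√(4πDt)), so D = M²/(4πt·(n_e·A·C_max)²).
n_e·A·C_max = 0.25 × 5.99 × 3.28 = 4.912 kg/m.
D = 78.8²/(4π × 287 × 4.912²) = 0.0714 m²/day.

0.0714 m²/day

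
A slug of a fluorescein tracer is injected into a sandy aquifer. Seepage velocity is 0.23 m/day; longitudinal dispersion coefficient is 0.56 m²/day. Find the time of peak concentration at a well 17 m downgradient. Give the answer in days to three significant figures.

64.1 days

For the 1D instantaneous-source solution, setting ∂C/∂t = 0 at fixed x gives v²t² + 2Dt − x² = 0, so t = (√(D² + v²x²) − D)/v².
√(D² + v²x²) = √(0.56² + 0.23² × 17²) = 3.950; v² = 0.0529.
t = (3.950 − 0.56)/0.0529 = 64.1 days (vs. the pure-advection estimate x/v = 73.9 d).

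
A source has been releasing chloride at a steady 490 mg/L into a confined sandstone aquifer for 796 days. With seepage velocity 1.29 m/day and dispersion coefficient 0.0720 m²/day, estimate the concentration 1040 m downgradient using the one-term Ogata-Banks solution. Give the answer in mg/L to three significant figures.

53.7 mg/L

For a continuous step input, C/C₀ ≈ ½·erfc((x−vt)/(2√(Dt))).
vt = 1.29 × 796 = 1026.84 m and 2√(Dt) = 2√(0.0720 × 796) = 15.14 m.
Argument (x−vt)/(2√(Dt)) = (1040 − 1026.84)/15.14 = 0.8692; ½·erfc(0.8692) = 0.1095.
C = 490 × 0.1095 = 53.7 mg/L.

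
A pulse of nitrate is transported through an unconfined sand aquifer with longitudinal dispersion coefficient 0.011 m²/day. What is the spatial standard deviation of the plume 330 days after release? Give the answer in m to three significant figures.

2.69 m

Dispersive spreading gives a Gaussian with σ² = 2Dt; advection only shifts the center.
σ = √(2 × 0.011 × 330) = 2.69 m.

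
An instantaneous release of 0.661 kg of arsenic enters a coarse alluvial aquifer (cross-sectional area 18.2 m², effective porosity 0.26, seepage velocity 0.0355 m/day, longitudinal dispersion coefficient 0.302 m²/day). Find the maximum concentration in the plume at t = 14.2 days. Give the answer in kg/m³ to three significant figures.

The peak of an instantaneous 1D plume sits at x = vt; there the Gaussian factor is 1 and C_max = M/(n_e·A·√(4πDt)), where n_e·A is the pore area the mass is dissolved in.
√(4πDt) = √(4π × 0.302 × 14.2) = 7.341 m, so C_max = 0.661/(0.26 × 18.2 × 7.341) = 0.0190 kg/m³.

0.0190 kg/m³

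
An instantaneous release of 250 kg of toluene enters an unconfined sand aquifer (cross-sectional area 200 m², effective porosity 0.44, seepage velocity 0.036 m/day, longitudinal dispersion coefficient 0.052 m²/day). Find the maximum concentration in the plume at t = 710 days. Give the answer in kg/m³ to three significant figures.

The peak of an instantaneous 1D plume sits at x = vt; there the Gaussian factor is 1 and C_max = M/(n_e·A·√(4πDt)), where n_e·A is the pore area the mass is dissolved in.
√(4πDt) = √(4π × 0.052 × 710) = 21.54 m, so C_max = 250/(0.44 × 200 × 21.54) = 0.132 kg/m³.

0.132 kg/m³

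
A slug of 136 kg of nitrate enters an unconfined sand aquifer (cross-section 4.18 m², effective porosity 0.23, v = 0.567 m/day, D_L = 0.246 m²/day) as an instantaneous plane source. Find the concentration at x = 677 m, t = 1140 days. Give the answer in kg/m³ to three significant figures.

For an instantaneous plane source, C(x,t) = M/(n_e·A·√(4πDt)) · exp(−(x−vt)²/(4Dt)), with n_e·A the pore (flow) area.
Plume center vt = 0.567 × 1140 = 646.38 m, so the well at 677 m is 30.62 m downgradient of the peak.
√(4πDt) = 59.36 m, giving peak height M/(n_e·A·√(4πDt)) = 136/(0.23 × 4.18 × 59.36) = 2.383 kg/m³.
(x−vt)²/(4Dt) = (30.62)²/(4 × 0.246 × 1140) = 0.8358; exp(−0.8358) = 0.4335.
C = 2.383 × 0.4335 = 1.03 kg/m³.

1.03 kg/m³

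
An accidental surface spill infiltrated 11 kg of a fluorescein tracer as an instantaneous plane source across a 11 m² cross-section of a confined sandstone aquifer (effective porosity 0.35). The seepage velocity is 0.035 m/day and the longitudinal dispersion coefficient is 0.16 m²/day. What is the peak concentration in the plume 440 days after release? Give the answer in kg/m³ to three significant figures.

The peak of an instantaneous 1D plume sits at x = vt; there the Gaussian factor is 1 and C_max = M/(n_e·A·√(4πDt)), where n_e·A is the pore area the mass is dissolved in.
√(4πDt) = √(4π × 0.16 × 440) = 29.74 m, so C_max = 11/(0.35 × 11 × 29.74) = 0.0961 kg/m³.

0.0961 kg/m³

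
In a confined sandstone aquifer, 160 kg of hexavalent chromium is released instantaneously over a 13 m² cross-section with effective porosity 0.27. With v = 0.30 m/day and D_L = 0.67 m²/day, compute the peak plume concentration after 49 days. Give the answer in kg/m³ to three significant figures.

2.24 kg/m³

The peak of an instantaneous 1D plume sits at x = vt; there the Gaussian factor is 1 and C_max = M/(n_e·A·√(4πDt)), where n_e·A is the pore area the mass is dissolved in.
√(4πDt) = √(4π × 0.67 × 49) = 20.31 m, so C_max = 160/(0.27 × 13 × 20.31) = 2.24 kg/m³.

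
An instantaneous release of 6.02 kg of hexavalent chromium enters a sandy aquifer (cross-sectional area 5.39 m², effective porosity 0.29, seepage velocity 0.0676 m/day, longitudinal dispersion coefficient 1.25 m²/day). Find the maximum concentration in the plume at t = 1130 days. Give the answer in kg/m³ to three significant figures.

0.0289 kg/m³

The peak of an instantaneous 1D plume sits at x = vt; there the Gaussian factor is 1 and C_max = M/(n_e·A·√(4πDt)), where n_e·A is the pore area the mass is dissolved in.
√(4πDt) = √(4π × 1.25 × 1130) = 133.2 m, so C_max = 6.02/(0.29 × 5.39 × 133.2) = 0.0289 kg/m³.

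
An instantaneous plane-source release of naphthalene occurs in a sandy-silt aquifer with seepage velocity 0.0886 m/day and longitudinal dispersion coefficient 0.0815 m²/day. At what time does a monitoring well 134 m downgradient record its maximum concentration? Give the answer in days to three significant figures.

1500 days

For the 1D instantaneous-source solution, setting ∂C/∂t = 0 at fixed x gives v²t² + 2Dt − x² = 0, so t = (√(D² + v²x²) − D)/v².
√(D² + v²x²) = √(0.0815² + 0.0886² × 134²) = 11.87; v² = 0.00784996.
t = (11.87 − 0.0815)/0.00784996 = 1500 days (vs. the pure-advection estimate x/v = 1510 d).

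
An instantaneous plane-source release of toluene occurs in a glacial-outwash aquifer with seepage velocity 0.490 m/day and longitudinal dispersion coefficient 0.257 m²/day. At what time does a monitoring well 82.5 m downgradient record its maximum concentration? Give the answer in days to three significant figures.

For the 1D instantaneous-source solution, setting ∂C/∂t = 0 at fixed x gives v²t² + 2Dt − x² = 0, so t = (√(D² + v²x²) − D)/v².
√(D² + v²x²) = √(0.257² + 0.490² × 82.5²) = 40.43; v² = 0.2401.
t = (40.43 − 0.257)/0.2401 = 167 days (vs. the pure-advection estimate x/v = 168 d).

167 days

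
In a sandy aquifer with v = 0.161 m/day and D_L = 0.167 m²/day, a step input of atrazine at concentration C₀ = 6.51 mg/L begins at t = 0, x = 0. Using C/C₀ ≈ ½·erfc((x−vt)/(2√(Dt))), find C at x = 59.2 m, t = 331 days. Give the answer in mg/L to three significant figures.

1.87 mg/L

For a continuous step input, C/C₀ ≈ ½·erfc((x−vt)/(2√(Dt))).
vt = 0.161 × 331 = 53.291 m and 2√(Dt) = 2√(0.167 × 331) = 14.87 m.
Argument (x−vt)/(2√(Dt)) = (59.2 − 53.291)/14.87 = 0.3974; ½·erfc(0.3974) = 0.2871.
C = 6.51 × 0.2871 = 1.87 mg/L.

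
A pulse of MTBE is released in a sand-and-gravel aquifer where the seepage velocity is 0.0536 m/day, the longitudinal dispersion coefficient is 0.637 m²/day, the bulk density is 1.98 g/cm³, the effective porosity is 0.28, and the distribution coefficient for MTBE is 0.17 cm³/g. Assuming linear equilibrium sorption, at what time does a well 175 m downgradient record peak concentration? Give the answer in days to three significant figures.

6720 days

Retardation factor R = 1 + ρ_b·K_d/n = 1 + 1.98 × 0.17/0.28 = 2.202.
Sorption retards both mechanisms: v_R = v/R = 0.02434 m/day, D_R = D/R = 0.2893 m²/day.
Peak time from v_R²t² + 2D_R t − x² = 0: t = (√(D_R² + v_R²x²) − D_R)/v_R².
√(D_R² + v_R²x²) = √(0.2893² + 0.02434² × 175²) = 4.269; v_R² = 0.0005924.
t = (4.269 − 0.2893)/0.0005924 = 6720 days.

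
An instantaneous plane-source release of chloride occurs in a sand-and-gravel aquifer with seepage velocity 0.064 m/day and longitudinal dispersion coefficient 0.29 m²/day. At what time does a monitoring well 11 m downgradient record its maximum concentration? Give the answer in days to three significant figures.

115 days

For the 1D instantaneous-source solution, setting ∂C/∂t = 0 at fixed x gives v²t² + 2Dt − x² = 0, so t = (√(D² + v²x²) − D)/v².
√(D² + v²x²) = √(0.29² + 0.064² × 11²) = 0.7614; v² = 0.004096.
t = (0.7614 − 0.29)/0.004096 = 115 days (vs. the pure-advection estimate x/v = 172 d).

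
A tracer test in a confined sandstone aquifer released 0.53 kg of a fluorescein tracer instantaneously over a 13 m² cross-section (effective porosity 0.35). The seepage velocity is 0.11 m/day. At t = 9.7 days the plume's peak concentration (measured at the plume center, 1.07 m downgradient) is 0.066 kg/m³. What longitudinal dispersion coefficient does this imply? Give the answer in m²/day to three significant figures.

At the plume center C_max = M/(n_e·A·√(4πDt)), so D = M²/(4πt·(n_e·A·C_max)²).
n_e·A·C_max = 0.35 × 13 × 0.066 = 0.3003 kg/m.
D = 0.53²/(4π × 9.7 × 0.3003²) = 0.0256 m²/day.

0.0256 m²/day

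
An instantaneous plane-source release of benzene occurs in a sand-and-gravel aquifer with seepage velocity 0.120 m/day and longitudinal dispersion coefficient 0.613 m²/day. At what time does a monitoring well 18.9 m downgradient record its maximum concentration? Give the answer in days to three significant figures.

121 days

For the 1D instantaneous-source solution, setting ∂C/∂t = 0 at fixed x gives v²t² + 2Dt − x² = 0, so t = (√(D² + v²x²) − D)/v².
√(D² + v²x²) = √(0.613² + 0.120² × 18.9²) = 2.349; v² = 0.0144.
t = (2.349 − 0.613)/0.0144 = 121 days (vs. the pure-advection estimate x/v = 158 d).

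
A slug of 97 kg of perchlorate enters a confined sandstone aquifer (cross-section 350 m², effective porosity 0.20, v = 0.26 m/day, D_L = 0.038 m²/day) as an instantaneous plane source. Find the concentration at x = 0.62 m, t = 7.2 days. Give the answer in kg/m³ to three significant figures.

For an instantaneous plane source, C(x,t) = M/(n_e·A·√(4πDt)) · exp(−(x−vt)²/(4Dt)), with n_e·A the pore (flow) area.
Plume center vt = 0.26 × 7.2 = 1.872 m, so the well at 0.62 m is 1.252 m upgradient of the peak.
√(4πDt) = 1.854 m, giving peak height M/(n_e·A·√(4πDt)) = 97/(0.20 × 350 × 1.854) = 0.7474 kg/m³.
(x−vt)²/(4Dt) = (-1.252)²/(4 × 0.038 × 7.2) = 1.432; exp(−1.432) = 0.2388.
C = 0.7474 × 0.2388 = 0.178 kg/m³.

0.178 kg/m³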